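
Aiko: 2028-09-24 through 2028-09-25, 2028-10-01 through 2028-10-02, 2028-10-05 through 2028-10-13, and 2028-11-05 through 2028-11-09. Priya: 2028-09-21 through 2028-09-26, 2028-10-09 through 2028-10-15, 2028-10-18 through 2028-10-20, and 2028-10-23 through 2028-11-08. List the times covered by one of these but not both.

A but not B: 2028-10-01 through 2028-10-02, 2028-10-05 through 2028-10-08, 2028-11-09 through 2028-11-09.
B but not A: 2028-09-21 through 2028-09-23, 2028-09-26 through 2028-09-26, 2028-10-14 through 2028-10-15, 2028-10-18 through 2028-10-20, 2028-10-23 through 2028-11-04.
Combining gives A △ B.

2028-09-21 through 2028-09-23, 2028-09-26 through 2028-09-26, 2028-10-01 through 2028-10-02, 2028-10-05 through 2028-10-08, 2028-10-14 through 2028-10-15, 2028-10-18 through 2028-10-20, 2028-10-23 through 2028-11-04, 2028-11-09 through 2028-11-09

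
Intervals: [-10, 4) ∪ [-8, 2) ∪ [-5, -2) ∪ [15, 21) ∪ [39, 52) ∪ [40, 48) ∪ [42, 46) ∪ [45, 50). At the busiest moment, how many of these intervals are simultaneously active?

4

Walk the sorted start/end points keeping a running depth.
The depth first hits 4 at 45.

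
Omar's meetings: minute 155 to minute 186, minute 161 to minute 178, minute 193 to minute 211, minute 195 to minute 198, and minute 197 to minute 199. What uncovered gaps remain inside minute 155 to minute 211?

After merging, the occupied span is minute 155 to minute 186, minute 193 to minute 211.
Uncovered inside minute 155 to minute 211: minute 186 to minute 193.

minute 186 to minute 193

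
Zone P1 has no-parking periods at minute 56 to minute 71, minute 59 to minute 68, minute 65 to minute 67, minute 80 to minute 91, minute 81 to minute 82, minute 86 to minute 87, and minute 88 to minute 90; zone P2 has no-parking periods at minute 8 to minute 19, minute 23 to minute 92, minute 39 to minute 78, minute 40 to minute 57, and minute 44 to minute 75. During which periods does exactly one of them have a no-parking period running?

minute 8 to minute 19, minute 23 to minute 56, minute 71 to minute 80, minute 91 to minute 92

A, merged: minute 56 to minute 71, minute 80 to minute 91.
B, merged: minute 8 to minute 19, minute 23 to minute 92.
Only in the first: none.
Only in the second: minute 8 to minute 19, minute 23 to minute 56, minute 71 to minute 80, minute 91 to minute 92.
Together these are the periods covered by exactly one.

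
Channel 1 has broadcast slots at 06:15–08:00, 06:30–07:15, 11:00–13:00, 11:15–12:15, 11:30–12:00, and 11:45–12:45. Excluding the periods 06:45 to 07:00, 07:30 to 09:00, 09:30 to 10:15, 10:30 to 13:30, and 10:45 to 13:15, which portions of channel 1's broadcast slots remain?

First set merges to 06:15–08:00, 11:00–13:00.
Second set merges to 06:45–07:00, 07:30–09:00, 09:30–10:15, 10:30–13:30.
06:15–08:00 \ B = 06:15–06:45, 07:00–07:30.
11:00–13:00: entirely removed.

06:15–06:45, 07:00–07:30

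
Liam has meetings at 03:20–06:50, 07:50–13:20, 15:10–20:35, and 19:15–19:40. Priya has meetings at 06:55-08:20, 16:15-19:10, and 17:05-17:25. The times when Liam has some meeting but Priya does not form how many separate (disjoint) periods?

A, merged: 03:20-06:50, 07:50-13:20, 15:10-20:35.
B, merged: 06:55-08:20, 16:15-19:10.
A \ B = 03:20-06:50, 08:20-13:20, 15:10-16:15, 19:10-20:35.
That is 4 disjoint pieces.

4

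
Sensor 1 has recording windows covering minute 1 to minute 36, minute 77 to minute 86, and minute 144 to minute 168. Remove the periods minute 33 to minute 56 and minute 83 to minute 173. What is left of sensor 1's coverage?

minute 1 to minute 36 \ B = minute 1 to minute 33.
minute 77 to minute 86 \ B = minute 77 to minute 83.
minute 144 to minute 168: entirely removed.

minute 1 to minute 33, minute 77 to minute 83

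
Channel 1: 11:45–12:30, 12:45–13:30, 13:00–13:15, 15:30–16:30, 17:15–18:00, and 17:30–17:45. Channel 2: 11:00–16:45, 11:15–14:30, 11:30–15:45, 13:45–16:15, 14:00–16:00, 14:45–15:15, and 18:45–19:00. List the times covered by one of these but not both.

A, merged: 11:45–12:30, 12:45–13:30, 15:30–16:30, 17:15–18:00.
B, merged: 11:00–16:45, 18:45–19:00.
A but not B: 17:15–18:00.
B but not A: 11:00–11:45, 12:30–12:45, 13:30–15:30, 16:30–16:45, 18:45–19:00.
Combining gives A △ B.

11:00–11:45, 12:30–12:45, 13:30–15:30, 16:30–16:45, 17:15–18:00, 18:45–19:00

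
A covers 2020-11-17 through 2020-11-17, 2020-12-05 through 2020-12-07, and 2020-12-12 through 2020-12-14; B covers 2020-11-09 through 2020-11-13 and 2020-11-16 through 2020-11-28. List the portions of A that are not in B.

2020-12-05 through 2020-12-07, 2020-12-12 through 2020-12-14

2020-11-17 through 2020-11-17: entirely removed.
2020-12-05 through 2020-12-07: nothing removed.
2020-12-12 through 2020-12-14: nothing removed.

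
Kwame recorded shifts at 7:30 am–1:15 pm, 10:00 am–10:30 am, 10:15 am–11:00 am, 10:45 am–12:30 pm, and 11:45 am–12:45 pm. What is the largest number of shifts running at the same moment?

3

Walk the sorted start/end points keeping a running depth.
The depth first hits 3 at 10:15 am.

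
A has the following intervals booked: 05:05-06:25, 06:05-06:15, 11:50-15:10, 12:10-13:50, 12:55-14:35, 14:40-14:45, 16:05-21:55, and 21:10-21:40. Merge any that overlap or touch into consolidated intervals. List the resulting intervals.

06:05–06:15 overlaps/touches 05:05–06:25 → extend to 05:05–06:25.
11:50–15:10 is disjoint → start new block.
12:10–13:50 overlaps/touches 11:50–15:10 → extend to 11:50–15:10.
12:55–14:35 overlaps/touches 11:50–15:10 → extend to 11:50–15:10.
14:40–14:45 overlaps/touches 11:50–15:10 → extend to 11:50–15:10.
16:05–21:55 is disjoint → start new block.
21:10–21:40 overlaps/touches 16:05–21:55 → extend to 16:05–21:55.

05:05–06:25, 11:50–15:10, 16:05–21:55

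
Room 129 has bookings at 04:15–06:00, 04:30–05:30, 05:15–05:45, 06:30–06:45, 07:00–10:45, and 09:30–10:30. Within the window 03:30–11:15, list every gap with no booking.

03:30–04:15, 06:00–06:30, 06:45–07:00, 10:45–11:15

Covered (merged): 04:15–06:00, 06:30–06:45, 07:00–10:45.
Complement within 03:30–11:15: 03:30–04:15, 06:00–06:30, 06:45–07:00, 10:45–11:15.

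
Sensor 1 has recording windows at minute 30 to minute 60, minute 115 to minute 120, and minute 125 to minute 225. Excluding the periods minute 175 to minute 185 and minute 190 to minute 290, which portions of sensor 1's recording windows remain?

minute 30 to minute 60, minute 115 to minute 120, minute 125 to minute 175, minute 185 to minute 190

minute 30 to minute 60: no B overlap → unchanged.
minute 115 to minute 120: no B overlap → unchanged.
minute 125 to minute 225 minus B → minute 125 to minute 175, minute 185 to minute 190.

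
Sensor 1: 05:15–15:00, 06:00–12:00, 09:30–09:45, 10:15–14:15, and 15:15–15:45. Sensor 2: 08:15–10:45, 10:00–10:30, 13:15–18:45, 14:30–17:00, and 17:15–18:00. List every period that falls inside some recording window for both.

08:15-10:45, 13:15-15:00, 15:15-15:45

A, merged: 05:15-15:00, 15:15-15:45.
B, merged: 08:15-10:45, 13:15-18:45.
05:15-15:00 overlaps B on 08:15-10:45, 13:15-15:00.
15:15-15:45 overlaps B on 15:15-15:45.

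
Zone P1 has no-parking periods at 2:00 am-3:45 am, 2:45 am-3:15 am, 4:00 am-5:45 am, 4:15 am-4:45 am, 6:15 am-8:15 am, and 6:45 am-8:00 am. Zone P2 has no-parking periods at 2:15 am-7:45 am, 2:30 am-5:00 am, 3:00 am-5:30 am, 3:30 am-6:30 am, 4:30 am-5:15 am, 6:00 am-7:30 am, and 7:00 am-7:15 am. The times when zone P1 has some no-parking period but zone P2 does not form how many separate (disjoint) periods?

2

A, merged: 2:00 am–3:45 am, 4:00 am–5:45 am, 6:15 am–8:15 am.
B, merged: 2:15 am–7:45 am.
A \ B = 2:00 am–2:15 am, 7:45 am–8:15 am.
That is 2 disjoint pieces.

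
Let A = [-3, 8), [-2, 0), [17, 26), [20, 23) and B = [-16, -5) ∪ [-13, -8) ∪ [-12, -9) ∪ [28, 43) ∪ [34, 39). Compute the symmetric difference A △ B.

First set merges to [-3, 8), [17, 26).
Second set merges to [-16, -5), [28, 43).
A \ B = [-3, 8), [17, 26).
B \ A = [-16, -5), [28, 43).
Union of the two gives the symmetric difference.

[-16, -5) ∪ [-3, 8) ∪ [17, 26) ∪ [28, 43)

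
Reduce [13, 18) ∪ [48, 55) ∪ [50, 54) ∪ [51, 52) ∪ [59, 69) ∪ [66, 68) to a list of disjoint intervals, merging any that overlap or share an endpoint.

[48, 55) is disjoint → start new block.
[50, 54) overlaps/touches [48, 55) → extend to [48, 55).
[51, 52) overlaps/touches [48, 55) → extend to [48, 55).
[59, 69) is disjoint → start new block.
[66, 68) overlaps/touches [59, 69) → extend to [59, 69).

[13, 18) ∪ [48, 55) ∪ [59, 69)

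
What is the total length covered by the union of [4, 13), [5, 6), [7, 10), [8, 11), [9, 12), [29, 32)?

12

Merged: [4, 13), [29, 32).
Lengths: 9 + 3 = 12.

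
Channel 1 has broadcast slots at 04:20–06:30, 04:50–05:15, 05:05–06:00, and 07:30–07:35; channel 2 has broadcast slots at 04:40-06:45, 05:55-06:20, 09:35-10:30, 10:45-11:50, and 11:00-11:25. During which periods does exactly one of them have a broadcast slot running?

04:20-04:40, 06:30-06:45, 07:30-07:35, 09:35-10:30, 10:45-11:50

Merge the first list: 04:20-06:30, 07:30-07:35.
Merge the second list: 04:40-06:45, 09:35-10:30, 10:45-11:50.
A but not B: 04:20-04:40, 07:30-07:35.
B but not A: 06:30-06:45, 09:35-10:30, 10:45-11:50.
Combining gives A △ B.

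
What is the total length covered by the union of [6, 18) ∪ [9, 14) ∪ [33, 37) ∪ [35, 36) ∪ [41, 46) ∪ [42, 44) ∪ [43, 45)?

21

Merged: [6, 18), [33, 37), [41, 46).
Lengths: 12 + 4 + 5 = 21.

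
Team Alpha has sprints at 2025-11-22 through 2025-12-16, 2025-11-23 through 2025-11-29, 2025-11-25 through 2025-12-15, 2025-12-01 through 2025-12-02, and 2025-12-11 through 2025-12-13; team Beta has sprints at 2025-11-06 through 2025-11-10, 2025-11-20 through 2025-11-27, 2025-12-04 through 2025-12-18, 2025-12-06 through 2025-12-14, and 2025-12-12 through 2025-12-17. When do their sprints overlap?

2025-11-22 through 2025-11-27, 2025-12-04 through 2025-12-16

Merge the first list: 2025-11-22 through 2025-12-16.
Merge the second list: 2025-11-06 through 2025-11-10, 2025-11-20 through 2025-11-27, 2025-12-04 through 2025-12-18.
2025-11-22 through 2025-12-16 meets the second set on 2025-11-22 through 2025-11-27, 2025-12-04 through 2025-12-16.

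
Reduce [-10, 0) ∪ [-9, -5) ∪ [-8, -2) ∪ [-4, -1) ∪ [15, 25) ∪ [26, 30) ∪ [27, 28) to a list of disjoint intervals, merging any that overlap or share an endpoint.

[-10, 0) ∪ [15, 25) ∪ [26, 30)

[-9, -5) overlaps/touches [-10, 0) → extend to [-10, 0).
[-8, -2) overlaps/touches [-10, 0) → extend to [-10, 0).
[-4, -1) overlaps/touches [-10, 0) → extend to [-10, 0).
[15, 25) is disjoint → start new block.
[26, 30) is disjoint → start new block.
[27, 28) overlaps/touches [26, 30) → extend to [26, 30).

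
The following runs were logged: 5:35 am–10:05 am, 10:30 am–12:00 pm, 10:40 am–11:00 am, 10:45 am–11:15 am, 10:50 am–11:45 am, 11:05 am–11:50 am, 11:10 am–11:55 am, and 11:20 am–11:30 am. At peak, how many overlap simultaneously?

5

At 11:10 am, 5 of the intervals are simultaneously active.
No point has more.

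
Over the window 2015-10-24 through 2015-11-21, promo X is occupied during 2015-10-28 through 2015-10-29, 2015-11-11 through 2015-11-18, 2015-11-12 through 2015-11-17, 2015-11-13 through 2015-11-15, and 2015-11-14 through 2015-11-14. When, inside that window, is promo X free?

2015-10-24 through 2015-10-27, 2015-10-30 through 2015-11-10, 2015-11-19 through 2015-11-21

After merging, the occupied span is 2015-10-28 through 2015-10-29, 2015-11-11 through 2015-11-18.
Complement within 2015-10-24 through 2015-11-21: 2015-10-24 through 2015-10-27, 2015-10-30 through 2015-11-10, 2015-11-19 through 2015-11-21.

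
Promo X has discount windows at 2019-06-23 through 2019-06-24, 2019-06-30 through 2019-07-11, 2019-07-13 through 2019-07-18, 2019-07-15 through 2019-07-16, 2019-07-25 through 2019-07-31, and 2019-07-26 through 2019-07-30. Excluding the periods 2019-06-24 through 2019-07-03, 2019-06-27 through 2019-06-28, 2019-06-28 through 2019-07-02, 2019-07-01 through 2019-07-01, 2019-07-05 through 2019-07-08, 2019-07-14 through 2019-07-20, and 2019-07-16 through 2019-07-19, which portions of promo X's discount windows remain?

A, merged: 2019-06-23 through 2019-06-24, 2019-06-30 through 2019-07-11, 2019-07-13 through 2019-07-18, 2019-07-25 through 2019-07-31.
B, merged: 2019-06-24 through 2019-07-03, 2019-07-05 through 2019-07-08, 2019-07-14 through 2019-07-20.
2019-06-23 through 2019-06-24 \ B = 2019-06-23 through 2019-06-23.
2019-06-30 through 2019-07-11 \ B = 2019-07-04 through 2019-07-04, 2019-07-09 through 2019-07-11.
2019-07-13 through 2019-07-18 \ B = 2019-07-13 through 2019-07-13.
2019-07-25 through 2019-07-31: nothing removed.

2019-06-23 through 2019-06-23, 2019-07-04 through 2019-07-04, 2019-07-09 through 2019-07-11, 2019-07-13 through 2019-07-13, 2019-07-25 through 2019-07-31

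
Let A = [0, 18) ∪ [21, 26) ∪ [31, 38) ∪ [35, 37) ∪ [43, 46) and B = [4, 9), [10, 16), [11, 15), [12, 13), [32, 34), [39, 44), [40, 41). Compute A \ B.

[0, 4) ∪ [9, 10) ∪ [16, 18) ∪ [21, 26) ∪ [31, 32) ∪ [34, 38) ∪ [44, 46)

Merge the first list: [0, 18), [21, 26), [31, 38), [43, 46).
Merge the second list: [4, 9), [10, 16), [32, 34), [39, 44).
[0, 18) \ B = [0, 4), [9, 10), [16, 18).
[21, 26): nothing removed.
[31, 38) \ B = [31, 32), [34, 38).
[43, 46) \ B = [44, 46).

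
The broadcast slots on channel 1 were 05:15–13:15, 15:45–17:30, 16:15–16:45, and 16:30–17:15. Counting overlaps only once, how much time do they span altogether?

9 h 45 min

Merged: 05:15–13:15, 15:45–17:30.
Lengths: 8 h + 1 h 45 min = 9 h 45 min.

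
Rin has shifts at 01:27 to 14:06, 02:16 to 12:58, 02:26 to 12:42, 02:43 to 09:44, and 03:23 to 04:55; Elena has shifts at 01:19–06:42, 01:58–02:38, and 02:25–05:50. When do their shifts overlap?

01:27–06:42

First set merges to 01:27–14:06.
Second set merges to 01:19–06:42.
01:27–14:06 overlaps B on 01:27–06:42.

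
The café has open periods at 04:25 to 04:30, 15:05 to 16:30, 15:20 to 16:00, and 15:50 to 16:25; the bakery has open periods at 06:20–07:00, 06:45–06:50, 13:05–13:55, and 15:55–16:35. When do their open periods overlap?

First set merges to 04:25–04:30, 15:05–16:30.
Second set merges to 06:20–07:00, 13:05–13:55, 15:55–16:35.
04:25–04:30: no overlap with the second set.
15:05–16:30 meets the second set on 15:55–16:30.

15:55–16:30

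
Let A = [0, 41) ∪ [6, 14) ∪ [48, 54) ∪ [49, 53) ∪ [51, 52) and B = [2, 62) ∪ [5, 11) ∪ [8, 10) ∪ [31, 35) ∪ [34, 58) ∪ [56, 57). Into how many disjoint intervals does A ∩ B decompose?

2

Merge the first list: [0, 41), [48, 54).
Merge the second list: [2, 62).
A ∩ B = [2, 41), [48, 54).
That is 2 disjoint pieces.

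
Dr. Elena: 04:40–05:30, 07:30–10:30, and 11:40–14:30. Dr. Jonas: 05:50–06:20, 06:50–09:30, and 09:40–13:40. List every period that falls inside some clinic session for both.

04:40–05:30 meets no B interval.
07:30–10:30 ∩ B → 07:30–09:30, 09:40–10:30.
11:40–14:30 ∩ B → 11:40–13:40.

07:30–09:30, 09:40–10:30, 11:40–13:40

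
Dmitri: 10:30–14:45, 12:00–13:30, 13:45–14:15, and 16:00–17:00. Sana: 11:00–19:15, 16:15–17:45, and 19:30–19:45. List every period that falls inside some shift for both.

Merge the first list: 10:30–14:45, 16:00–17:00.
Merge the second list: 11:00–19:15, 19:30–19:45.
10:30–14:45 meets the second set on 11:00–14:45.
16:00–17:00 meets the second set on 16:00–17:00.

11:00–14:45, 16:00–17:00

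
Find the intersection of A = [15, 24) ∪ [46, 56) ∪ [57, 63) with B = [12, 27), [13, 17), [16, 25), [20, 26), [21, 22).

[15, 24)

Second set merges to [12, 27).
[15, 24) meets the second set on [15, 24).
[46, 56): no overlap with the second set.
[57, 63): no overlap with the second set.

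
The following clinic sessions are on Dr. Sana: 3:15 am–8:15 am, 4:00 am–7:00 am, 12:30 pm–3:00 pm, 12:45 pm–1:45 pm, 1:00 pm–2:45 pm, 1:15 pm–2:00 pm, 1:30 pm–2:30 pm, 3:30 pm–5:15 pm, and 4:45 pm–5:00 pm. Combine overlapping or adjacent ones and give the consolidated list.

4:00 am–7:00 am overlaps/touches 3:15 am–8:15 am → extend to 3:15 am–8:15 am.
12:30 pm–3:00 pm is disjoint → start new block.
12:45 pm–1:45 pm overlaps/touches 12:30 pm–3:00 pm → extend to 12:30 pm–3:00 pm.
1:00 pm–2:45 pm overlaps/touches 12:30 pm–3:00 pm → extend to 12:30 pm–3:00 pm.
1:15 pm–2:00 pm overlaps/touches 12:30 pm–3:00 pm → extend to 12:30 pm–3:00 pm.
1:30 pm–2:30 pm overlaps/touches 12:30 pm–3:00 pm → extend to 12:30 pm–3:00 pm.
3:30 pm–5:15 pm is disjoint → start new block.
4:45 pm–5:00 pm overlaps/touches 3:30 pm–5:15 pm → extend to 3:30 pm–5:15 pm.

3:15 am–8:15 am, 12:30 pm–3:00 pm, 3:30 pm–5:15 pm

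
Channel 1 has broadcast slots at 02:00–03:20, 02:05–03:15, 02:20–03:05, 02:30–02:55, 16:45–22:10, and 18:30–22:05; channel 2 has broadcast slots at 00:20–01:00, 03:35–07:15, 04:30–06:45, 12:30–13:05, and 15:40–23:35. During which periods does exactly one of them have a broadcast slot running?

Merge the first list: 02:00–03:20, 16:45–22:10.
Merge the second list: 00:20–01:00, 03:35–07:15, 12:30–13:05, 15:40–23:35.
A but not B: 02:00–03:20.
B but not A: 00:20–01:00, 03:35–07:15, 12:30–13:05, 15:40–16:45, 22:10–23:35.
Combining gives A △ B.

00:20–01:00, 02:00–03:20, 03:35–07:15, 12:30–13:05, 15:40–16:45, 22:10–23:35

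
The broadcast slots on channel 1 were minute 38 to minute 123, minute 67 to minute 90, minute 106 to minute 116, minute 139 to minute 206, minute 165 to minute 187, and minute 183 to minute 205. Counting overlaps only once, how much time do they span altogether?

152 minutes

Merged: minute 38 to minute 123, minute 139 to minute 206.
Lengths: 85 minutes + 67 minutes = 152 minutes.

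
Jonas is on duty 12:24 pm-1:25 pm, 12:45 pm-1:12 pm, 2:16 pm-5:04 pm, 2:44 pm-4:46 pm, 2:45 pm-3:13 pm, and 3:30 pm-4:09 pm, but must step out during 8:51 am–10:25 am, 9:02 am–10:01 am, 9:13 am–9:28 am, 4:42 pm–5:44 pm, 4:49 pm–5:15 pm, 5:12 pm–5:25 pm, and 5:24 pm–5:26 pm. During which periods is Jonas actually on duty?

12:24 pm–1:25 pm, 2:16 pm–4:42 pm

A, merged: 12:24 pm–1:25 pm, 2:16 pm–5:04 pm.
B, merged: 8:51 am–10:25 am, 4:42 pm–5:44 pm.
12:24 pm–1:25 pm: nothing removed.
2:16 pm–5:04 pm \ B = 2:16 pm–4:42 pm.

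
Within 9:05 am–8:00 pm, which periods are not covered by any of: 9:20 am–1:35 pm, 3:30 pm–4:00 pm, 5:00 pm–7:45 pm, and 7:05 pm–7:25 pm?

After merging, the occupied span is 9:20 am-1:35 pm, 3:30 pm-4:00 pm, 5:00 pm-7:45 pm.
Uncovered inside 9:05 am-8:00 pm: 9:05 am-9:20 am, 1:35 pm-3:30 pm, 4:00 pm-5:00 pm, 7:45 pm-8:00 pm.

9:05 am-9:20 am, 1:35 pm-3:30 pm, 4:00 pm-5:00 pm, 7:45 pm-8:00 pm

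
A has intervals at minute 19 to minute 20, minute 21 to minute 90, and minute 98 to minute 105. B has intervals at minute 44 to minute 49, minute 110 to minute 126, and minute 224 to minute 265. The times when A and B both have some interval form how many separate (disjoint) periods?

1

A ∩ B = minute 44 to minute 49.
That is 1 disjoint piece.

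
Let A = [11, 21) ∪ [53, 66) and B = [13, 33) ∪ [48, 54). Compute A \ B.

[11, 13) ∪ [54, 66)

[11, 21) with B removed leaves [11, 13).
[53, 66) with B removed leaves [54, 66).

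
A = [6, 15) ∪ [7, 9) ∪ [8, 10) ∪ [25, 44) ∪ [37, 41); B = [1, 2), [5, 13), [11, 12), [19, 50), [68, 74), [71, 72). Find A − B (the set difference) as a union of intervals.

[13, 15)

First set merges to [6, 15), [25, 44).
Second set merges to [1, 2), [5, 13), [19, 50), [68, 74).
[6, 15) with B removed leaves [13, 15).
[25, 44) lies entirely inside B → drops out.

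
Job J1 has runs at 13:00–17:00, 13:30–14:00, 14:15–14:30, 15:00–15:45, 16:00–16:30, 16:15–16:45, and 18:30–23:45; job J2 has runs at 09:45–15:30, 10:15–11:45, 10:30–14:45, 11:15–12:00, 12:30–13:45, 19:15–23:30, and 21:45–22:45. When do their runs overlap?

First set merges to 13:00-17:00, 18:30-23:45.
Second set merges to 09:45-15:30, 19:15-23:30.
13:00-17:00 overlaps B on 13:00-15:30.
18:30-23:45 overlaps B on 19:15-23:30.

13:00-15:30, 19:15-23:30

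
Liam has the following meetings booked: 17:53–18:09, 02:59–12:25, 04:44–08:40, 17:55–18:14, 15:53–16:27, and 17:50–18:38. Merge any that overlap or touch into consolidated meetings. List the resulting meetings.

02:59-12:25, 15:53-16:27, 17:50-18:38

Sort by start: 02:59-12:25, 04:44-08:40, 15:53-16:27, 17:50-18:38, 17:53-18:09, 17:55-18:14.
04:44-08:40 overlaps/touches 02:59-12:25 → extend to 02:59-12:25.
15:53-16:27 is disjoint → start new block.
17:50-18:38 is disjoint → start new block.
17:53-18:09 overlaps/touches 17:50-18:38 → extend to 17:50-18:38.
17:55-18:14 overlaps/touches 17:50-18:38 → extend to 17:50-18:38.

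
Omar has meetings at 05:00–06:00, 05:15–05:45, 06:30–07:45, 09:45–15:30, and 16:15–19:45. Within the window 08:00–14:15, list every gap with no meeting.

Covered (merged): 05:00–06:00, 06:30–07:45, 09:45–15:30, 16:15–19:45.
Complement within 08:00–14:15: 08:00–09:45.

08:00–09:45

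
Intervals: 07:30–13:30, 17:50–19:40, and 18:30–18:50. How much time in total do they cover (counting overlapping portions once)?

7 h 50 min

Merged: 07:30-13:30, 17:50-19:40.
Lengths: 6 h + 1 h 50 min = 7 h 50 min.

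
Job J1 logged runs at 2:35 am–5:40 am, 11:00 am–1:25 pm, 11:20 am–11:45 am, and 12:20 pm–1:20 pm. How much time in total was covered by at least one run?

5 h 30 min

Merged: 2:35 am–5:40 am, 11:00 am–1:25 pm.
Lengths: 3 h 5 min + 2 h 25 min = 5 h 30 min.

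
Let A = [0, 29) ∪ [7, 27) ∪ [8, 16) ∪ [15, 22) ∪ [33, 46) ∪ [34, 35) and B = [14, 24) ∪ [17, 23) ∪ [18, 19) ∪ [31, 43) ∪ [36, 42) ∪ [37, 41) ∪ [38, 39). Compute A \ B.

[0, 14) ∪ [24, 29) ∪ [43, 46)

Merge the first list: [0, 29), [33, 46).
Merge the second list: [14, 24), [31, 43).
[0, 29) \ B = [0, 14), [24, 29).
[33, 46) \ B = [43, 46).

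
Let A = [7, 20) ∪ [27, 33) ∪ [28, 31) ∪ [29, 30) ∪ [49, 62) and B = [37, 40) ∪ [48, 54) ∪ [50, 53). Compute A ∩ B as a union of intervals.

Merge the first list: [7, 20), [27, 33), [49, 62).
Merge the second list: [37, 40), [48, 54).
[7, 20): no overlap with the second set.
[27, 33): no overlap with the second set.
[49, 62) meets the second set on [49, 54).

[49, 54)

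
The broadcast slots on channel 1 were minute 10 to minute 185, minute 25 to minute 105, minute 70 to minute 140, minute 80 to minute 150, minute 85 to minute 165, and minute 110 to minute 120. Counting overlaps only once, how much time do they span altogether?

Merged: minute 10 to minute 185.
Length: 175 minutes.

175 minutes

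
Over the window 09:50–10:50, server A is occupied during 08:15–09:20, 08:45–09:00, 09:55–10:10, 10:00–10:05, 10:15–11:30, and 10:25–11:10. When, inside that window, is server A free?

After merging, the occupied span is 08:15–09:20, 09:55–10:10, 10:15–11:30.
Complement within 09:50–10:50: 09:50–09:55, 10:10–10:15.

09:50–09:55, 10:10–10:15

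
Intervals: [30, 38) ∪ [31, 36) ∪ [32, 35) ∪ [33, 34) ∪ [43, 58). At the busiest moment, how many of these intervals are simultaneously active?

At 33, 4 of the intervals are simultaneously active.
No point has more.

4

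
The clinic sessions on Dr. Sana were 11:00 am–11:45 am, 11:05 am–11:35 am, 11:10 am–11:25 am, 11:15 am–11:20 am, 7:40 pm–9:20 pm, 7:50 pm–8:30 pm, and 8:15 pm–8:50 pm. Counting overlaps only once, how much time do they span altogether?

Merged: 11:00 am-11:45 am, 7:40 pm-9:20 pm.
Lengths: 45 min + 1 h 40 min = 2 h 25 min.

2 h 25 min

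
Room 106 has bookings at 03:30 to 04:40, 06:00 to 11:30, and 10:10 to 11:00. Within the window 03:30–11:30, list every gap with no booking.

Covered (merged): 03:30–04:40, 06:00–11:30.
Uncovered inside 03:30–11:30: 04:40–06:00.

04:40–06:00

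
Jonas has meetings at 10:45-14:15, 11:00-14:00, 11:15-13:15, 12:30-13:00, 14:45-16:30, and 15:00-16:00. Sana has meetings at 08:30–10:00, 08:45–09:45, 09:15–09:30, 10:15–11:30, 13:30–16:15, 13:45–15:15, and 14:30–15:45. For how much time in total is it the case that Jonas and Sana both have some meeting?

A, merged: 10:45–14:15, 14:45–16:30.
B, merged: 08:30–10:00, 10:15–11:30, 13:30–16:15.
A ∩ B = 10:45–11:30, 13:30–14:15, 14:45–16:15.
Total: 45 min + 45 min + 1 h 30 min = 3 h.

3 h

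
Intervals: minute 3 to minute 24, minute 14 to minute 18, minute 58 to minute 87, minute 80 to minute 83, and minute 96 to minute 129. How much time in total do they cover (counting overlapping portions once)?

Merged: minute 3 to minute 24, minute 58 to minute 87, minute 96 to minute 129.
Lengths: 21 minutes + 29 minutes + 33 minutes = 83 minutes.

83 minutes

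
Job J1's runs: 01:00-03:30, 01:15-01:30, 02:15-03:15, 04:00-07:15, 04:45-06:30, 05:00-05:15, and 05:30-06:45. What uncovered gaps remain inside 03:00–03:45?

03:30–03:45

Covered (merged): 01:00–03:30, 04:00–07:15.
Uncovered inside 03:00–03:45: 03:30–03:45.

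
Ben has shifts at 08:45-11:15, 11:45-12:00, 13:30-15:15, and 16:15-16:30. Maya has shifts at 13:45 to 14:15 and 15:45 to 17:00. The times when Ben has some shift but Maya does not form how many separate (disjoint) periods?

4

A \ B = 08:45–11:15, 11:45–12:00, 13:30–13:45, 14:15–15:15.
That is 4 disjoint pieces.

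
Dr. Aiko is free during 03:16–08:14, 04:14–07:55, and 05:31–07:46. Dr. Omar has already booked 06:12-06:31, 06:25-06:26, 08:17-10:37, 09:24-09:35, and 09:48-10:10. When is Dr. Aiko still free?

First set merges to 03:16–08:14.
Second set merges to 06:12–06:31, 08:17–10:37.
03:16–08:14 minus B → 03:16–06:12, 06:31–08:14.

03:16–06:12, 06:31–08:14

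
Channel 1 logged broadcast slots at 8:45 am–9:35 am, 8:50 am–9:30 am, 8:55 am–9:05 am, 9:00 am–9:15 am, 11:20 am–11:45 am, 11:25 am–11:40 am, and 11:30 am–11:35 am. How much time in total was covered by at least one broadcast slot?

1 h 15 min

Merged: 8:45 am-9:35 am, 11:20 am-11:45 am.
Lengths: 50 min + 25 min = 1 h 15 min.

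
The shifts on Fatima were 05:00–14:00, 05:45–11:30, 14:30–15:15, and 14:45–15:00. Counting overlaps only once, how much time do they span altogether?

Merged: 05:00–14:00, 14:30–15:15.
Lengths: 9 h + 45 min = 9 h 45 min.

9 h 45 min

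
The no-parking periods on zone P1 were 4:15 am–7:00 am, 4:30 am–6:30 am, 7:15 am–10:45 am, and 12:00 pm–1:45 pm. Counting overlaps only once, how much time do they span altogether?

Merged: 4:15 am–7:00 am, 7:15 am–10:45 am, 12:00 pm–1:45 pm.
Lengths: 2 h 45 min + 3 h 30 min + 1 h 45 min = 8 h.

8 h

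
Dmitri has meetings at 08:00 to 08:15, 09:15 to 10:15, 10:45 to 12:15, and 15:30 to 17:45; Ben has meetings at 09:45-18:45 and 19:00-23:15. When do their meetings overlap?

08:00–08:15 meets no B interval.
09:15–10:15 ∩ B → 09:45–10:15.
10:45–12:15 ∩ B → 10:45–12:15.
15:30–17:45 ∩ B → 15:30–17:45.

09:45–10:15, 10:45–12:15, 15:30–17:45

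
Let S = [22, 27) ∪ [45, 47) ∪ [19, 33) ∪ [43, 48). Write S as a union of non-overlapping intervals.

Sort by start: [19, 33), [22, 27), [43, 48), [45, 47).
[22, 27) overlaps/touches [19, 33) → extend to [19, 33).
[43, 48) is disjoint → start new block.
[45, 47) overlaps/touches [43, 48) → extend to [43, 48).

[19, 33) ∪ [43, 48)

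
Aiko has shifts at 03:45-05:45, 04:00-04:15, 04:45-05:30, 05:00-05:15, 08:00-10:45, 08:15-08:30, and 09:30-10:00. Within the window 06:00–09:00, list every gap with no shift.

06:00-08:00

After merging, the occupied span is 03:45-05:45, 08:00-10:45.
Complement within 06:00-09:00: 06:00-08:00.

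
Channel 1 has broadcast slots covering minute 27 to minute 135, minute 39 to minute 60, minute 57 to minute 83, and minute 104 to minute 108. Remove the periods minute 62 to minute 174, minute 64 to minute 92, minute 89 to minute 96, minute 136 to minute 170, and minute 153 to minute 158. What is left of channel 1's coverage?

minute 27 to minute 62

A, merged: minute 27 to minute 135.
B, merged: minute 62 to minute 174.
minute 27 to minute 135 minus B → minute 27 to minute 62.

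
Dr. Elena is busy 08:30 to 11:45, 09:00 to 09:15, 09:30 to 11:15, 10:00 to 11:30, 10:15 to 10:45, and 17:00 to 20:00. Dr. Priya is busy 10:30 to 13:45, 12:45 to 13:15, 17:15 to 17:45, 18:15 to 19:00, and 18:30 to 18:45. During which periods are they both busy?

10:30–11:45, 17:15–17:45, 18:15–19:00

First set merges to 08:30–11:45, 17:00–20:00.
Second set merges to 10:30–13:45, 17:15–17:45, 18:15–19:00.
08:30–11:45 overlaps B on 10:30–11:45.
17:00–20:00 overlaps B on 17:15–17:45, 18:15–19:00.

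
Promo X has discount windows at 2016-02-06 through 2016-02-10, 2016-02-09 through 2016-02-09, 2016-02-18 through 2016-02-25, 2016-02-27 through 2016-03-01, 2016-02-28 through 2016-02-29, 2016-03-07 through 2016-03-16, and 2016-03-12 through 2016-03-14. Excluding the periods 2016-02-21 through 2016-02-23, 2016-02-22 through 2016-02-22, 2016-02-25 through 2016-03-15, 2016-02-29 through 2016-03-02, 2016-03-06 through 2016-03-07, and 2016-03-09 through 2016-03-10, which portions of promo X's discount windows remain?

First set merges to 2016-02-06 through 2016-02-10, 2016-02-18 through 2016-02-25, 2016-02-27 through 2016-03-01, 2016-03-07 through 2016-03-16.
Second set merges to 2016-02-21 through 2016-02-23, 2016-02-25 through 2016-03-15.
2016-02-06 through 2016-02-10: no B overlap → unchanged.
2016-02-18 through 2016-02-25 minus B → 2016-02-18 through 2016-02-20, 2016-02-24 through 2016-02-24.
2016-02-27 through 2016-03-01: fully covered by B → removed.
2016-03-07 through 2016-03-16 minus B → 2016-03-16 through 2016-03-16.

2016-02-06 through 2016-02-10, 2016-02-18 through 2016-02-20, 2016-02-24 through 2016-02-24, 2016-03-16 through 2016-03-16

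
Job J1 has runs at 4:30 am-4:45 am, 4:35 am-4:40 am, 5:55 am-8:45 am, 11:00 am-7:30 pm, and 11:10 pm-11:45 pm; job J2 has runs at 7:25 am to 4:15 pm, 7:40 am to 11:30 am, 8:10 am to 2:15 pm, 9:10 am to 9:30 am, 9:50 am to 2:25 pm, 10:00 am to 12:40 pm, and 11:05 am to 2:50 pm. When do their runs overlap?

A, merged: 4:30 am–4:45 am, 5:55 am–8:45 am, 11:00 am–7:30 pm, 11:10 pm–11:45 pm.
B, merged: 7:25 am–4:15 pm.
4:30 am–4:45 am falls entirely outside B.
5:55 am–8:45 am overlaps B on 7:25 am–8:45 am.
11:00 am–7:30 pm overlaps B on 11:00 am–4:15 pm.
11:10 pm–11:45 pm falls entirely outside B.

7:25 am–8:45 am, 11:00 am–4:15 pm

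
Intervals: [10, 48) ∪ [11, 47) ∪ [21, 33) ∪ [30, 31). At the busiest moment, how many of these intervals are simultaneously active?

Sweep endpoints in order; track running count of active intervals.
Peak of 4 reached at 30.

4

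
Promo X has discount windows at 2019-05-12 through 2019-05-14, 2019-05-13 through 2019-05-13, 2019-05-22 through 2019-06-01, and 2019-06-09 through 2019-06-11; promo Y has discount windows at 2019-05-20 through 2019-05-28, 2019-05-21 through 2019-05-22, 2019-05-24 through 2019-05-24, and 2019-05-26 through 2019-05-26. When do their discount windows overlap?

First set merges to 2019-05-12 through 2019-05-14, 2019-05-22 through 2019-06-01, 2019-06-09 through 2019-06-11.
Second set merges to 2019-05-20 through 2019-05-28.
2019-05-12 through 2019-05-14 meets no B interval.
2019-05-22 through 2019-06-01 ∩ B → 2019-05-22 through 2019-05-28.
2019-06-09 through 2019-06-11 meets no B interval.

2019-05-22 through 2019-05-28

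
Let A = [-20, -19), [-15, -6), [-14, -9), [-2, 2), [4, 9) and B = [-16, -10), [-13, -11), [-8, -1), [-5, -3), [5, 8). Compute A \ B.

[-20, -19) ∪ [-10, -8) ∪ [-1, 2) ∪ [4, 5) ∪ [8, 9)

First set merges to [-20, -19), [-15, -6), [-2, 2), [4, 9).
Second set merges to [-16, -10), [-8, -1), [5, 8).
[-20, -19): nothing removed.
[-15, -6) \ B = [-10, -8).
[-2, 2) \ B = [-1, 2).
[4, 9) \ B = [4, 5), [8, 9).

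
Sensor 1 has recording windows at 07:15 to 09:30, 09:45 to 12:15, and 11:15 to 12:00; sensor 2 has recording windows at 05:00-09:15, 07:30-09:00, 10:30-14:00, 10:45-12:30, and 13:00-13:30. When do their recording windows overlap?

First set merges to 07:15–09:30, 09:45–12:15.
Second set merges to 05:00–09:15, 10:30–14:00.
07:15–09:30 overlaps B on 07:15–09:15.
09:45–12:15 overlaps B on 10:30–12:15.

07:15–09:15, 10:30–12:15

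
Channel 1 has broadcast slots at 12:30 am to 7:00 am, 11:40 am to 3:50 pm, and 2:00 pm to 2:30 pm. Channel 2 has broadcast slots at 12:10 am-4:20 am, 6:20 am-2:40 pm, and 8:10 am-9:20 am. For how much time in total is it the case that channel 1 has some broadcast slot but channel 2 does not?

3 h 10 min

First set merges to 12:30 am–7:00 am, 11:40 am–3:50 pm.
Second set merges to 12:10 am–4:20 am, 6:20 am–2:40 pm.
A \ B = 4:20 am–6:20 am, 2:40 pm–3:50 pm.
Total: 2 h + 1 h 10 min = 3 h 10 min.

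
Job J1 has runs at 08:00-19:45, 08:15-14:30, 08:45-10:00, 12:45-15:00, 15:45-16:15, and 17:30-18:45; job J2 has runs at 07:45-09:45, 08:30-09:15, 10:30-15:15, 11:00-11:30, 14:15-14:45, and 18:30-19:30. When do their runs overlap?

08:00-09:45, 10:30-15:15, 18:30-19:30

Merge the first list: 08:00-19:45.
Merge the second list: 07:45-09:45, 10:30-15:15, 18:30-19:30.
08:00-19:45 overlaps B on 08:00-09:45, 10:30-15:15, 18:30-19:30.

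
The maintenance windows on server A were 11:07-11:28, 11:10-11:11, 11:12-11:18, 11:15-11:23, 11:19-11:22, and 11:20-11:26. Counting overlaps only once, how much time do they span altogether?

Merged: 11:07–11:28.
Length: 21 min.

21 min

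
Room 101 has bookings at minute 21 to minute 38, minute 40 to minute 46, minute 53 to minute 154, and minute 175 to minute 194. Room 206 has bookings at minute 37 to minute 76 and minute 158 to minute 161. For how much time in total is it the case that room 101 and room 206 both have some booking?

30 minutes

A ∩ B = minute 37 to minute 38, minute 40 to minute 46, minute 53 to minute 76.
Total: 1 minute + 6 minutes + 23 minutes = 30 minutes.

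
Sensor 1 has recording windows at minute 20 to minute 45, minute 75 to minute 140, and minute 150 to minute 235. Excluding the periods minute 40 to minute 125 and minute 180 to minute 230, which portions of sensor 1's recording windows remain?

minute 20 to minute 45 \ B = minute 20 to minute 40.
minute 75 to minute 140 \ B = minute 125 to minute 140.
minute 150 to minute 235 \ B = minute 150 to minute 180, minute 230 to minute 235.

minute 20 to minute 40, minute 125 to minute 140, minute 150 to minute 180, minute 230 to minute 235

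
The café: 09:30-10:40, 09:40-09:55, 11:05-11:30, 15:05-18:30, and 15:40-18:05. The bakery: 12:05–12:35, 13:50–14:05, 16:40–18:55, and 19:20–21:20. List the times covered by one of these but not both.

Merge the first list: 09:30–10:40, 11:05–11:30, 15:05–18:30.
Only in the first: 09:30–10:40, 11:05–11:30, 15:05–16:40.
Only in the second: 12:05–12:35, 13:50–14:05, 18:30–18:55, 19:20–21:20.
Together these are the periods covered by exactly one.

09:30–10:40, 11:05–11:30, 12:05–12:35, 13:50–14:05, 15:05–16:40, 18:30–18:55, 19:20–21:20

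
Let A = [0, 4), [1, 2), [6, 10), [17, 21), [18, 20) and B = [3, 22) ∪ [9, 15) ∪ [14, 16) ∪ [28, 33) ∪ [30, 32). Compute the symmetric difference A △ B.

Merge the first list: [0, 4), [6, 10), [17, 21).
Merge the second list: [3, 22), [28, 33).
A \ B = [0, 3).
B \ A = [4, 6), [10, 17), [21, 22), [28, 33).
Union of the two gives the symmetric difference.

[0, 3) ∪ [4, 6) ∪ [10, 17) ∪ [21, 22) ∪ [28, 33)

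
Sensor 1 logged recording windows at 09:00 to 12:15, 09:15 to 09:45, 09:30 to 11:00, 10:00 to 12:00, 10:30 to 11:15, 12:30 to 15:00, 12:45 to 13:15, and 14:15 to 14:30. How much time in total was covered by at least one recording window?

5 h 45 min

Merged: 09:00–12:15, 12:30–15:00.
Lengths: 3 h 15 min + 2 h 30 min = 5 h 45 min.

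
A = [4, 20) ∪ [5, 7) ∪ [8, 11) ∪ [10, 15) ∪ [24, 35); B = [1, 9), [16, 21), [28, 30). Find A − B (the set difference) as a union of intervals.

[9, 16) ∪ [24, 28) ∪ [30, 35)

A, merged: [4, 20), [24, 35).
[4, 20) with B removed leaves [9, 16).
[24, 35) with B removed leaves [24, 28), [30, 35).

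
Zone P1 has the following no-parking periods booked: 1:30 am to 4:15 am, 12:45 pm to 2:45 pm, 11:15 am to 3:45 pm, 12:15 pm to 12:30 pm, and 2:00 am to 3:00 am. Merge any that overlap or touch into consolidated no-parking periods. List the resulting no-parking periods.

Sort by start: 1:30 am–4:15 am, 2:00 am–3:00 am, 11:15 am–3:45 pm, 12:15 pm–12:30 pm, 12:45 pm–2:45 pm.
2:00 am–3:00 am overlaps/touches 1:30 am–4:15 am → extend to 1:30 am–4:15 am.
11:15 am–3:45 pm is disjoint → start new block.
12:15 pm–12:30 pm overlaps/touches 11:15 am–3:45 pm → extend to 11:15 am–3:45 pm.
12:45 pm–2:45 pm overlaps/touches 11:15 am–3:45 pm → extend to 11:15 am–3:45 pm.

1:30 am–4:15 am, 11:15 am–3:45 pm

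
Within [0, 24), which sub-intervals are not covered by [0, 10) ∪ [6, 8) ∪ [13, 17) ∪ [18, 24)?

[10, 13) ∪ [17, 18)

Covered (merged): [0, 10), [13, 17), [18, 24).
Gaps within [0, 24): [10, 13), [17, 18).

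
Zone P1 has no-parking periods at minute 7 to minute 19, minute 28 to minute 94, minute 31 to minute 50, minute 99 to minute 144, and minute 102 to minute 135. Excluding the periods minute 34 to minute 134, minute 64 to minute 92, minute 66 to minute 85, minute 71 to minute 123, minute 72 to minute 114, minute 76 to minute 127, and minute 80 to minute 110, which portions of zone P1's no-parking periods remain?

minute 7 to minute 19, minute 28 to minute 34, minute 134 to minute 144

Merge the first list: minute 7 to minute 19, minute 28 to minute 94, minute 99 to minute 144.
Merge the second list: minute 34 to minute 134.
minute 7 to minute 19: no B overlap → unchanged.
minute 28 to minute 94 minus B → minute 28 to minute 34.
minute 99 to minute 144 minus B → minute 134 to minute 144.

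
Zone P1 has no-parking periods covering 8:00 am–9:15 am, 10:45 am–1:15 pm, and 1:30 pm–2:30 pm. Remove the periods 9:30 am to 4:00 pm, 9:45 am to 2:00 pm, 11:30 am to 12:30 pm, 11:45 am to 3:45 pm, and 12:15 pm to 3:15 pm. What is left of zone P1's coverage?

8:00 am-9:15 am

Second set merges to 9:30 am-4:00 pm.
8:00 am-9:15 am is untouched.
10:45 am-1:15 pm lies entirely inside B → drops out.
1:30 pm-2:30 pm lies entirely inside B → drops out.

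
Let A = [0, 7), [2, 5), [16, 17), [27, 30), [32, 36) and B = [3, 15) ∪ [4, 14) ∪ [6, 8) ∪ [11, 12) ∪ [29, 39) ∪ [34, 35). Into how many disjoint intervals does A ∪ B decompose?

3

First set merges to [0, 7), [16, 17), [27, 30), [32, 36).
Second set merges to [3, 15), [29, 39).
A ∪ B = [0, 15), [16, 17), [27, 39).
That is 3 disjoint pieces.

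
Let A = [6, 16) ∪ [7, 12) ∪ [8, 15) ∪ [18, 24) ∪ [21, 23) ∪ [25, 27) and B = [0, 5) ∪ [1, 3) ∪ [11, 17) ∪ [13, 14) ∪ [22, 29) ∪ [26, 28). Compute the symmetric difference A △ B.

[0, 5) ∪ [6, 11) ∪ [16, 17) ∪ [18, 22) ∪ [24, 25) ∪ [27, 29)

First set merges to [6, 16), [18, 24), [25, 27).
Second set merges to [0, 5), [11, 17), [22, 29).
A but not B: [6, 11), [18, 22).
B but not A: [0, 5), [16, 17), [24, 25), [27, 29).
Combining gives A △ B.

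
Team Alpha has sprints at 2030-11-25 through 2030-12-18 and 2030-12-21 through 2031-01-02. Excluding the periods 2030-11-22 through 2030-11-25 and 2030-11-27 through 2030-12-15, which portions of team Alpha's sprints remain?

2030-11-25 through 2030-12-18 minus B → 2030-11-26 through 2030-11-26, 2030-12-16 through 2030-12-18.
2030-12-21 through 2031-01-02: no B overlap → unchanged.

2030-11-26 through 2030-11-26, 2030-12-16 through 2030-12-18, 2030-12-21 through 2031-01-02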